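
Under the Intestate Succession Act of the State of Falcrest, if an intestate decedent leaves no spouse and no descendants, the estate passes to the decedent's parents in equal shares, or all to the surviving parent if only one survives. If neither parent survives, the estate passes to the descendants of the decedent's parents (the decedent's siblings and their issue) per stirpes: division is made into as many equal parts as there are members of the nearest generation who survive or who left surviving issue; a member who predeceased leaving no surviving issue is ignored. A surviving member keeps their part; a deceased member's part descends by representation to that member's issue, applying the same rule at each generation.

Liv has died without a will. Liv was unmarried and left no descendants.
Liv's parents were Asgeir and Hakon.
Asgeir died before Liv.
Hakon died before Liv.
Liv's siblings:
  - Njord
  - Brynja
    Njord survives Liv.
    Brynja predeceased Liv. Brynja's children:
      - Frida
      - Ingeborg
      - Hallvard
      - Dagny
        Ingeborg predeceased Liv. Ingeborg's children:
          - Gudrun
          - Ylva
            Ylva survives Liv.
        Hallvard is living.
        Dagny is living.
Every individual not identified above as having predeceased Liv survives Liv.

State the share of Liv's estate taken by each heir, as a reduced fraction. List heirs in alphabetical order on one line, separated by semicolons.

Neither parent survives and there are no descendants, so the estate passes to Liv's siblings and their issue per stirpes.
The estate is divided into 2 equal shares of 1/2 among Njord, Brynja.
Njord is living and takes 1/2.
Brynja predeceased; the 1/2 allotted to Brynja's branch passes to Brynja's issue by representation.
The 1/2 is divided into 4 equal shares of 1/8 among Frida, Ingeborg, Hallvard, Dagny.
Frida is living and takes 1/8.
Ingeborg predeceased; the 1/8 allotted to Ingeborg's branch passes to Ingeborg's issue by representation.
The 1/8 is divided into 2 equal shares of 1/16 among Gudrun, Ylva.
Gudrun is living and takes 1/16.
Ylva is living and takes 1/16.
Hallvard is living and takes 1/8.
Dagny is living and takes 1/8.

Dagny 1/8; Frida 1/8; Gudrun 1/16; Hallvard 1/8; Njord 1/2; Ylva 1/16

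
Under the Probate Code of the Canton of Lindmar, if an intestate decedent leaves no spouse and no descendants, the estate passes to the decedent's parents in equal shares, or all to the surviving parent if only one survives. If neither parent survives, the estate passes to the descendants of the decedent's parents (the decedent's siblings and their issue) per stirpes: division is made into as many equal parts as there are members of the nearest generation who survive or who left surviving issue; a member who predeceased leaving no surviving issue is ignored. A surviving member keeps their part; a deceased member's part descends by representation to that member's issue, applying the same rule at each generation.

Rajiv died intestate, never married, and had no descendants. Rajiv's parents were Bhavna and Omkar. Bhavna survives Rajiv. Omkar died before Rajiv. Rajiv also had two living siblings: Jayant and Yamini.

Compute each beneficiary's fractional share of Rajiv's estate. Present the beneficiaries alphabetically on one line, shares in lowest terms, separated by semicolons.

Only one parent, Bhavna, survives, so Bhavna takes the entire estate. The siblings take nothing because a surviving parent has priority.

Bhavna 1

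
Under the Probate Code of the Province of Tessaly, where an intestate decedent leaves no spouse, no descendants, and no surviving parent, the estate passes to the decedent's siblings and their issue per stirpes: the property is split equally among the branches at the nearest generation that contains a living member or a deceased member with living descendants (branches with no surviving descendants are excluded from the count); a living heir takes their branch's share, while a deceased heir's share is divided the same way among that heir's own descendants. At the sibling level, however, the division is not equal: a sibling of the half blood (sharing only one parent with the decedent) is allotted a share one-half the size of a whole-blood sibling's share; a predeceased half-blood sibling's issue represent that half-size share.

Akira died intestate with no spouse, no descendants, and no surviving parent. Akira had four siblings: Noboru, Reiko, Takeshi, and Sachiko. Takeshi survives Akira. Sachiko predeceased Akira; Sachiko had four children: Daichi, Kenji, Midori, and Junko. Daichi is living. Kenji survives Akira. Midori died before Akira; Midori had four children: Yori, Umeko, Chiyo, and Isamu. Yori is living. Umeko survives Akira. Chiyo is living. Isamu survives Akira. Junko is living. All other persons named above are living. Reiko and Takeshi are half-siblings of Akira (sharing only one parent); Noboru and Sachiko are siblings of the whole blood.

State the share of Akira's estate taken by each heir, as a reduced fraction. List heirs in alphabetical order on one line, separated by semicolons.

Chiyo 1/48; Daichi 1/12; Isamu 1/48; Junko 1/12; Kenji 1/12; Noboru 1/3; Reiko 1/6; Takeshi 1/6; Umeko 1/48; Yori 1/48

No spouse, descendants, or parent survives, so the estate passes to Akira's siblings per stirpes.
Half-blood siblings count for one-half the weight of whole-blood siblings at the initial division.
Dividing 1 in proportion to weights (total weight 3): Noboru (weight 1) → 1/3; Reiko (weight 1/2) → 1/6; Takeshi (weight 1/2) → 1/6; Sachiko (weight 1) → 1/3.
Noboru is living and takes 1/3.
Reiko is living and takes 1/6.
Takeshi is living and takes 1/6.
Sachiko predeceased; the 1/3 allotted to Sachiko's branch passes to Sachiko's issue by representation.
The 1/3 is divided into 4 equal shares of 1/12 among Daichi, Kenji, Midori, Junko.
Daichi is living and takes 1/12.
Kenji is living and takes 1/12.
Midori predeceased; the 1/12 allotted to Midori's branch passes to Midori's issue by representation.
The 1/12 is divided into 4 equal shares of 1/48 among Yori, Umeko, Chiyo, Isamu.
Yori is living and takes 1/48.
Umeko is living and takes 1/48.
Chiyo is living and takes 1/48.
Isamu is living and takes 1/48.
Junko is living and takes 1/12.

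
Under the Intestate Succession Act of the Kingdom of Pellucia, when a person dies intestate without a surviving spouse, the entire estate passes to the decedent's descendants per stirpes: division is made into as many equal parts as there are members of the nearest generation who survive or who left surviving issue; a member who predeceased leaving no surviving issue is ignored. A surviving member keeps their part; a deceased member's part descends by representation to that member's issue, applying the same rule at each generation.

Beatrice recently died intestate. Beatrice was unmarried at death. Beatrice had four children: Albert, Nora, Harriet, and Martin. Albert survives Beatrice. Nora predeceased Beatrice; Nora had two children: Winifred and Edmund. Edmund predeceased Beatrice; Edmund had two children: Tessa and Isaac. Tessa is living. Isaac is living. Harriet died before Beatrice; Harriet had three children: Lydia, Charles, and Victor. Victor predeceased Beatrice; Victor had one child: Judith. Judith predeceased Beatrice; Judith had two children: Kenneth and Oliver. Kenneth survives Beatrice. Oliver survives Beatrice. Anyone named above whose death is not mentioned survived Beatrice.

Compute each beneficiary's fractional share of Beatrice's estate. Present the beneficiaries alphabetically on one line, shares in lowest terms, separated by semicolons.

There is no surviving spouse, so the entire estate passes to Beatrice's descendants per stirpes.
The estate is divided into 4 equal shares of 1/4 among Albert, Nora, Harriet, Martin.
Albert is living and takes 1/4.
Nora predeceased; the 1/4 allotted to Nora's branch passes to Nora's issue by representation.
The 1/4 is divided into 2 equal shares of 1/8 among Winifred, Edmund.
Winifred is living and takes 1/8.
Edmund predeceased; the 1/8 allotted to Edmund's branch passes to Edmund's issue by representation.
The 1/8 is divided into 2 equal shares of 1/16 among Tessa, Isaac.
Tessa is living and takes 1/16.
Isaac is living and takes 1/16.
Harriet predeceased; the 1/4 allotted to Harriet's branch passes to Harriet's issue by representation.
The 1/4 is divided into 3 equal shares of 1/12 among Lydia, Charles, Victor.
Lydia is living and takes 1/12.
Charles is living and takes 1/12.
Victor predeceased; the 1/12 allotted to Victor's branch passes to Victor's issue by representation.
Judith's line is the sole branch at this level, so the full 1/12 passes to Judith's issue by representation.
The 1/12 is divided into 2 equal shares of 1/24 among Kenneth, Oliver.
Kenneth is living and takes 1/24.
Oliver is living and takes 1/24.
Martin is living and takes 1/4.

Albert 1/4; Charles 1/12; Isaac 1/16; Kenneth 1/24; Lydia 1/12; Martin 1/4; Oliver 1/24; Tessa 1/16; Winifred 1/8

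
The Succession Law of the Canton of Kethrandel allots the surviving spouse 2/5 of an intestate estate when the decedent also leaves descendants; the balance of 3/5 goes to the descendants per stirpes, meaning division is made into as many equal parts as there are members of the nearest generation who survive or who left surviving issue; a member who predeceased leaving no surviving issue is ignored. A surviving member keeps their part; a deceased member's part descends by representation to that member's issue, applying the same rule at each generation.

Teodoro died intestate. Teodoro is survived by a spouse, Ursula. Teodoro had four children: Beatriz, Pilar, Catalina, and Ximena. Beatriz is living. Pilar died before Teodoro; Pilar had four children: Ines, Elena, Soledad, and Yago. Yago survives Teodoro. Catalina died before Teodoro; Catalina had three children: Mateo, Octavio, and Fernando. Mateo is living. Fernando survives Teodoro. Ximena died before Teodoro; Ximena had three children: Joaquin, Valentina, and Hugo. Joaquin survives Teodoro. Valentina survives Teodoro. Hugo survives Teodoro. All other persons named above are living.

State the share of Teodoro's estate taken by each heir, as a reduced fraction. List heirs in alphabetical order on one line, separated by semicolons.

Beatriz 3/20; Elena 3/80; Fernando 1/20; Hugo 1/20; Ines 3/80; Joaquin 1/20; Mateo 1/20; Octavio 1/20; Soledad 3/80; Ursula 2/5; Valentina 1/20; Yago 3/80

Ursula, as surviving spouse, takes 2/5.
The remaining 3/5 passes to Teodoro's descendants per stirpes.
The 3/5 is divided into 4 equal shares of 3/20 among Beatriz, Pilar, Catalina, Ximena.
Beatriz is living and takes 3/20.
Pilar predeceased; the 3/20 allotted to Pilar's branch passes to Pilar's issue by representation.
The 3/20 is divided into 4 equal shares of 3/80 among Ines, Elena, Soledad, Yago.
Ines is living and takes 3/80.
Elena is living and takes 3/80.
Soledad is living and takes 3/80.
Yago is living and takes 3/80.
Catalina predeceased; the 3/20 allotted to Catalina's branch passes to Catalina's issue by representation.
The 3/20 is divided into 3 equal shares of 1/20 among Mateo, Octavio, Fernando.
Mateo is living and takes 1/20.
Octavio is living and takes 1/20.
Fernando is living and takes 1/20.
Ximena predeceased; the 3/20 allotted to Ximena's branch passes to Ximena's issue by representation.
The 3/20 is divided into 3 equal shares of 1/20 among Joaquin, Valentina, Hugo.
Joaquin is living and takes 1/20.
Valentina is living and takes 1/20.
Hugo is living and takes 1/20.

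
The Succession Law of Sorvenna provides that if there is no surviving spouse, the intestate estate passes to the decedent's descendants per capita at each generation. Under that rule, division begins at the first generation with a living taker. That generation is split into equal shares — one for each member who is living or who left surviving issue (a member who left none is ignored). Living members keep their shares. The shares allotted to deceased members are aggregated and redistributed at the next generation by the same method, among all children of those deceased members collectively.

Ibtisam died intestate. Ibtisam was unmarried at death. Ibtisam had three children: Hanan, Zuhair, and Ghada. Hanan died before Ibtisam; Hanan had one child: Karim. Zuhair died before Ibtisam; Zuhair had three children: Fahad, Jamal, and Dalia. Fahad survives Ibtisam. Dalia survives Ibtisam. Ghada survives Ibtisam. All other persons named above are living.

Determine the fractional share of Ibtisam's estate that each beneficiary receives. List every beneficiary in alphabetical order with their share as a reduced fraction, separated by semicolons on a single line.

Dalia 1/6; Fahad 1/6; Ghada 1/3; Jamal 1/6; Karim 1/6

There is no surviving spouse, so the entire estate passes to Ibtisam's descendants per capita at each generation.
At generation 1 (Hanan, Zuhair, Ghada) there are 3 shares of (1)/3 = 1/3 each.
Living: Ghada — each takes 1/3.
Deceased: Hanan and Zuhair. Their combined 2/3 is pooled and carried to generation 2.
At generation 2 (Karim, Fahad, Jamal, Dalia) there are 4 shares of (2/3)/4 = 1/6 each.
Living: Karim, Fahad, Jamal, and Dalia — each takes 1/6.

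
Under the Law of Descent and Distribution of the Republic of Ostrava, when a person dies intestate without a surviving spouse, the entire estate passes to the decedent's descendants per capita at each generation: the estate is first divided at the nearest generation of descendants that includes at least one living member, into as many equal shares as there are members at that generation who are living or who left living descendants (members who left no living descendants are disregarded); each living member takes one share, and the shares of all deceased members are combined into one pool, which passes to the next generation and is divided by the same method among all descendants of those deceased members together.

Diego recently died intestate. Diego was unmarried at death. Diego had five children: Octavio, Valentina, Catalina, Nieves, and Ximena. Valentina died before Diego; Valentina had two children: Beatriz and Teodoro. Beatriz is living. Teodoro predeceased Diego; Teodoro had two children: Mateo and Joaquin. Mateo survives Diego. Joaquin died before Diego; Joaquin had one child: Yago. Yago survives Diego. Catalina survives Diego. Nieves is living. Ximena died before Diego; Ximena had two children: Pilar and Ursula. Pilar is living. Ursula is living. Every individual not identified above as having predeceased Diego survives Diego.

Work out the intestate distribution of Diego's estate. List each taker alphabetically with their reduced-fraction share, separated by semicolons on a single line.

There is no surviving spouse, so the entire estate passes to Diego's descendants per capita at each generation.
At generation 1 (Octavio, Valentina, Catalina, Nieves, Ximena) there are 5 shares of (1)/5 = 1/5 each.
Living: Octavio, Catalina, and Nieves — each takes 1/5.
Deceased: Valentina and Ximena. Their combined 2/5 is pooled and carried to generation 2.
At generation 2 (Beatriz, Teodoro, Pilar, Ursula) there are 4 shares of (2/5)/4 = 1/10 each.
Living: Beatriz, Pilar, and Ursula — each takes 1/10.
Deceased: Teodoro. That 1/10 share is carried to generation 3.
At generation 3 (Mateo, Joaquin) there are 2 shares of (1/10)/2 = 1/20 each.
Living: Mateo — each takes 1/20.
Deceased: Joaquin. That 1/20 share is carried to generation 4.
At generation 4 (Yago) there are 1 shares of (1/20)/1 = 1/20 each.
Living: Yago — each takes 1/20.

Beatriz 1/10; Catalina 1/5; Mateo 1/20; Nieves 1/5; Octavio 1/5; Pilar 1/10; Ursula 1/10; Yago 1/20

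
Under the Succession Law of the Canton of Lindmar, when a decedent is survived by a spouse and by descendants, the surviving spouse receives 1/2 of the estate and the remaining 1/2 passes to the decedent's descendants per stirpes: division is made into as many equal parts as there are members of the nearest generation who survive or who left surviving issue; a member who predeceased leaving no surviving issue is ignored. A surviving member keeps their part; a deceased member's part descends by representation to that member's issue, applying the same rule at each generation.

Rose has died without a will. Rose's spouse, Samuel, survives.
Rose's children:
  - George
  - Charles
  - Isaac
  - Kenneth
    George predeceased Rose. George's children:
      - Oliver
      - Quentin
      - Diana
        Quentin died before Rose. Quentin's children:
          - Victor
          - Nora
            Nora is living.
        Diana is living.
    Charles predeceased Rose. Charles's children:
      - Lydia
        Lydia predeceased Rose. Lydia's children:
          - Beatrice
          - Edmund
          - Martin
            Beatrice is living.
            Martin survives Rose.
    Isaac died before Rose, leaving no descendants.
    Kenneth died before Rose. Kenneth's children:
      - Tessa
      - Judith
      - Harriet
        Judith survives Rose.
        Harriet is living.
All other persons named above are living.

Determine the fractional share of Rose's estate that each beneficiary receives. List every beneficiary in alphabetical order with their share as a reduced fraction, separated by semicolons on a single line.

Samuel, as surviving spouse, takes 1/2.
The remaining 1/2 passes to Rose's descendants per stirpes.
Isaac left no surviving issue, so that branch lapses and is disregarded.
The 1/2 is divided into 3 equal shares of 1/6 among George, Charles, Kenneth.
George predeceased; the 1/6 allotted to George's branch passes to George's issue by representation.
The 1/6 is divided into 3 equal shares of 1/18 among Oliver, Quentin, Diana.
Oliver is living and takes 1/18.
Quentin predeceased; the 1/18 allotted to Quentin's branch passes to Quentin's issue by representation.
The 1/18 is divided into 2 equal shares of 1/36 among Victor, Nora.
Victor is living and takes 1/36.
Nora is living and takes 1/36.
Diana is living and takes 1/18.
Charles predeceased; the 1/6 allotted to Charles's branch passes to Charles's issue by representation.
Lydia's line is the sole branch at this level, so the full 1/6 passes to Lydia's issue by representation.
The 1/6 is divided into 3 equal shares of 1/18 among Beatrice, Edmund, Martin.
Beatrice is living and takes 1/18.
Edmund is living and takes 1/18.
Martin is living and takes 1/18.
Kenneth predeceased; the 1/6 allotted to Kenneth's branch passes to Kenneth's issue by representation.
The 1/6 is divided into 3 equal shares of 1/18 among Tessa, Judith, Harriet.
Tessa is living and takes 1/18.
Judith is living and takes 1/18.
Harriet is living and takes 1/18.

Beatrice 1/18; Diana 1/18; Edmund 1/18; Harriet 1/18; Judith 1/18; Martin 1/18; Nora 1/36; Oliver 1/18; Samuel 1/2; Tessa 1/18; Victor 1/36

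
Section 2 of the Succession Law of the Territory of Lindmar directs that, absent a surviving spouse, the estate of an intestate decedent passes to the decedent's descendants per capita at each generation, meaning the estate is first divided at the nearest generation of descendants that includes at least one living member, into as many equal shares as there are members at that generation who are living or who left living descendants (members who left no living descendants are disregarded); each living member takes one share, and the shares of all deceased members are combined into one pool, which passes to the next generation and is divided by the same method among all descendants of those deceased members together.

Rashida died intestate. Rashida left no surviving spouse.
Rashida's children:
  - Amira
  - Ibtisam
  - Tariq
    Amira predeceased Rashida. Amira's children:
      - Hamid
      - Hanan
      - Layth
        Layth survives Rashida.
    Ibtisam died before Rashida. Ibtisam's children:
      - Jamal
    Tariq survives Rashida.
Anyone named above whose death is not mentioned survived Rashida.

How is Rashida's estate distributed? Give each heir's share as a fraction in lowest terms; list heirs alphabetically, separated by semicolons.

There is no surviving spouse, so the entire estate passes to Rashida's descendants per capita at each generation.
At generation 1 (Amira, Ibtisam, Tariq) there are 3 shares of (1)/3 = 1/3 each.
Living: Tariq — each takes 1/3.
Deceased: Amira and Ibtisam. Their combined 2/3 is pooled and carried to generation 2.
At generation 2 (Hamid, Hanan, Layth, Jamal) there are 4 shares of (2/3)/4 = 1/6 each.
Living: Hamid, Hanan, Layth, and Jamal — each takes 1/6.

Hamid 1/6; Hanan 1/6; Jamal 1/6; Layth 1/6; Tariq 1/3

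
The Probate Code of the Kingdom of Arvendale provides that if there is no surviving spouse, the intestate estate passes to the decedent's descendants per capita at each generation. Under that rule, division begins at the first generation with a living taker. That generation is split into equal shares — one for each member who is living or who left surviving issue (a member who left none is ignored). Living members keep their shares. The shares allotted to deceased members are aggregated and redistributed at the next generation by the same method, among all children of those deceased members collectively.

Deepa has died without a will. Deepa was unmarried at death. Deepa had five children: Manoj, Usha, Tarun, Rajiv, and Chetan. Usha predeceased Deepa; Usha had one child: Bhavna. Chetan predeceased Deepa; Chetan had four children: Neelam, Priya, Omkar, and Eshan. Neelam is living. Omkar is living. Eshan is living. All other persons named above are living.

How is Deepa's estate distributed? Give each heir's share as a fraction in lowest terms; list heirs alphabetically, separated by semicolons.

Bhavna 2/25; Eshan 2/25; Manoj 1/5; Neelam 2/25; Omkar 2/25; Priya 2/25; Rajiv 1/5; Tarun 1/5

There is no surviving spouse, so the entire estate passes to Deepa's descendants per capita at each generation.
At generation 1 (Manoj, Usha, Tarun, Rajiv, Chetan) there are 5 shares of (1)/5 = 1/5 each.
Living: Manoj, Tarun, and Rajiv — each takes 1/5.
Deceased: Usha and Chetan. Their combined 2/5 is pooled and carried to generation 2.
At generation 2 (Bhavna, Neelam, Priya, Omkar, Eshan) there are 5 shares of (2/5)/5 = 2/25 each.
Living: Bhavna, Neelam, Priya, Omkar, and Eshan — each takes 2/25.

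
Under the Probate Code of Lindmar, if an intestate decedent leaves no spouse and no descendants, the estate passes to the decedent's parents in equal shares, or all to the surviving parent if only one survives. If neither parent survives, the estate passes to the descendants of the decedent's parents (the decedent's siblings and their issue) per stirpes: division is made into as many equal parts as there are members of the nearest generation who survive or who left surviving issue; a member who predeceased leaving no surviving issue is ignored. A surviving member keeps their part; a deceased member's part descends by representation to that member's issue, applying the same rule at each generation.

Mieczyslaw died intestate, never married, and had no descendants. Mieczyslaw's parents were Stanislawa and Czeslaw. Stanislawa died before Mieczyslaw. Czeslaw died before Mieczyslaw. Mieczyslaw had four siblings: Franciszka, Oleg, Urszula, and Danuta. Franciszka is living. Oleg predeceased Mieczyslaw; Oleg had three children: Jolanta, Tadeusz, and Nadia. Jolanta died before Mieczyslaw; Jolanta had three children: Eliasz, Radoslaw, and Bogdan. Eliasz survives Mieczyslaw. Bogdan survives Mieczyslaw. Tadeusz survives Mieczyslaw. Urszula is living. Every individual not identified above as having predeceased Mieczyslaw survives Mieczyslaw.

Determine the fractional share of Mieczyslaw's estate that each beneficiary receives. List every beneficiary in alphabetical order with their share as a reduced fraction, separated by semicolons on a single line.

Bogdan 1/36; Danuta 1/4; Eliasz 1/36; Franciszka 1/4; Nadia 1/12; Radoslaw 1/36; Tadeusz 1/12; Urszula 1/4

Neither parent survives and there are no descendants, so the estate passes to Mieczyslaw's siblings and their issue per stirpes.
The estate is divided into 4 equal shares of 1/4 among Franciszka, Oleg, Urszula, Danuta.
Franciszka is living and takes 1/4.
Oleg predeceased; the 1/4 allotted to Oleg's branch passes to Oleg's issue by representation.
The 1/4 is divided into 3 equal shares of 1/12 among Jolanta, Tadeusz, Nadia.
Jolanta predeceased; the 1/12 allotted to Jolanta's branch passes to Jolanta's issue by representation.
The 1/12 is divided into 3 equal shares of 1/36 among Eliasz, Radoslaw, Bogdan.
Eliasz is living and takes 1/36.
Radoslaw is living and takes 1/36.
Bogdan is living and takes 1/36.
Tadeusz is living and takes 1/12.
Nadia is living and takes 1/12.
Urszula is living and takes 1/4.
Danuta is living and takes 1/4.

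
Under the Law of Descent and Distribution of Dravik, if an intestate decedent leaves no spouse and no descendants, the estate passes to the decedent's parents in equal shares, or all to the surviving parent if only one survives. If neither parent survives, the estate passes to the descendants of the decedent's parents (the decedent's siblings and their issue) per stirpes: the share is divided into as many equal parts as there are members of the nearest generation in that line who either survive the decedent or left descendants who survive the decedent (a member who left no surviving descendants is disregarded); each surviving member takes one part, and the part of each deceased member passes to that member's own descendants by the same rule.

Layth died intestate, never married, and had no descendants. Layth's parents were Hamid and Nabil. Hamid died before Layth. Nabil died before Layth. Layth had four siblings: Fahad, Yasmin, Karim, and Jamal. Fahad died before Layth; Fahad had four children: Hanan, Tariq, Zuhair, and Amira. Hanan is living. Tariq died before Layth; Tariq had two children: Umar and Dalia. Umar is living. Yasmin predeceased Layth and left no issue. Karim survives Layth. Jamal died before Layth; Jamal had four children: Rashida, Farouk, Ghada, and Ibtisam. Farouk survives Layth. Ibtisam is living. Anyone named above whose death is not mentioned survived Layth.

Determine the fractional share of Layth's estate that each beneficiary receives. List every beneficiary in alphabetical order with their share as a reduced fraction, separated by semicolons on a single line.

Amira 1/12; Dalia 1/24; Farouk 1/12; Ghada 1/12; Hanan 1/12; Ibtisam 1/12; Karim 1/3; Rashida 1/12; Umar 1/24; Zuhair 1/12

Neither parent survives and there are no descendants, so the estate passes to Layth's siblings and their issue per stirpes.
Yasmin left no surviving issue, so that branch lapses and is disregarded.
The estate is divided into 3 equal shares of 1/3 among Fahad, Karim, Jamal.
Fahad predeceased; the 1/3 allotted to Fahad's branch passes to Fahad's issue by representation.
The 1/3 is divided into 4 equal shares of 1/12 among Hanan, Tariq, Zuhair, Amira.
Hanan is living and takes 1/12.
Tariq predeceased; the 1/12 allotted to Tariq's branch passes to Tariq's issue by representation.
The 1/12 is divided into 2 equal shares of 1/24 among Umar, Dalia.
Umar is living and takes 1/24.
Dalia is living and takes 1/24.
Zuhair is living and takes 1/12.
Amira is living and takes 1/12.
Karim is living and takes 1/3.
Jamal predeceased; the 1/3 allotted to Jamal's branch passes to Jamal's issue by representation.
The 1/3 is divided into 4 equal shares of 1/12 among Rashida, Farouk, Ghada, Ibtisam.
Rashida is living and takes 1/12.
Farouk is living and takes 1/12.
Ghada is living and takes 1/12.
Ibtisam is living and takes 1/12.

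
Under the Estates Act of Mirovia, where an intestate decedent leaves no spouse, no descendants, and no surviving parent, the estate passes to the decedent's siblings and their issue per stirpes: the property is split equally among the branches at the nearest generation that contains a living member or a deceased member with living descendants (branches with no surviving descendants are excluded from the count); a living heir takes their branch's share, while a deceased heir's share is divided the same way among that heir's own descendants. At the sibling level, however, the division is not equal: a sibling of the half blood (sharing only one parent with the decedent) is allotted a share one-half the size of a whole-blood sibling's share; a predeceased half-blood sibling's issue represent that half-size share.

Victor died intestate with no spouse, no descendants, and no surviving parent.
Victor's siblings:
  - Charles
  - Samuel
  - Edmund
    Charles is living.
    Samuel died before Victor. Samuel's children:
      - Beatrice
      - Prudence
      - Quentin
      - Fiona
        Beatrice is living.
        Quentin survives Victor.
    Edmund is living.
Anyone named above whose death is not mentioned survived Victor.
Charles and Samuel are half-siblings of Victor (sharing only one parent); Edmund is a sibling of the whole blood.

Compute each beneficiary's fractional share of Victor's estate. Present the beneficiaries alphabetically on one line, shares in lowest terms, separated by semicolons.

No spouse, descendants, or parent survives, so the estate passes to Victor's siblings per stirpes.
Half-blood siblings count for one-half the weight of whole-blood siblings at the initial division.
Dividing 1 in proportion to weights (total weight 2): Charles (weight 1/2) → 1/4; Samuel (weight 1/2) → 1/4; Edmund (weight 1) → 1/2.
Charles is living and takes 1/4.
Samuel predeceased; the 1/4 allotted to Samuel's branch passes to Samuel's issue by representation.
The 1/4 is divided into 4 equal shares of 1/16 among Beatrice, Prudence, Quentin, Fiona.
Beatrice is living and takes 1/16.
Prudence is living and takes 1/16.
Quentin is living and takes 1/16.
Fiona is living and takes 1/16.
Edmund is living and takes 1/2.

Beatrice 1/16; Charles 1/4; Edmund 1/2; Fiona 1/16; Prudence 1/16; Quentin 1/16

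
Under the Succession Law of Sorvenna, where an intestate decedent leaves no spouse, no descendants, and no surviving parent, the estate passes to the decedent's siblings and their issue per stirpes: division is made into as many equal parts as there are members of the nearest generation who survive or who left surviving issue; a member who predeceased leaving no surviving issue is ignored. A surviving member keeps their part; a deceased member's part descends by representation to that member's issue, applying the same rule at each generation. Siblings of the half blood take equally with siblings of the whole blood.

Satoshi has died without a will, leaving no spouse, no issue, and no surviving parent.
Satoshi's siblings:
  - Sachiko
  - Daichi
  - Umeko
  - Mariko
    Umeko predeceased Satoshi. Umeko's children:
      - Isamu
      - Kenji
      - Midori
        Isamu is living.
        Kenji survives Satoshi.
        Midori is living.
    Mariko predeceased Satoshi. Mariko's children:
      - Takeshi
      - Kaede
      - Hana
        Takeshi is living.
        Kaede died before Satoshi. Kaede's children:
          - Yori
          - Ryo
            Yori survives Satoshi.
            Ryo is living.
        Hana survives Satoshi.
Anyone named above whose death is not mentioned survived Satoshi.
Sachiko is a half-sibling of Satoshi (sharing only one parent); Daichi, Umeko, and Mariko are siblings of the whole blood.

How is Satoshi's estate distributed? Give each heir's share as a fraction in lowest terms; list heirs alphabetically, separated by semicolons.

No spouse, descendants, or parent survives, so the estate passes to Satoshi's siblings per stirpes.
Half-blood and whole-blood siblings take equally under the stated rule.
The estate is divided into 4 equal shares of 1/4 among Sachiko, Daichi, Umeko, Mariko.
Sachiko is living and takes 1/4.
Daichi is living and takes 1/4.
Umeko predeceased; the 1/4 allotted to Umeko's branch passes to Umeko's issue by representation.
The 1/4 is divided into 3 equal shares of 1/12 among Isamu, Kenji, Midori.
Isamu is living and takes 1/12.
Kenji is living and takes 1/12.
Midori is living and takes 1/12.
Mariko predeceased; the 1/4 allotted to Mariko's branch passes to Mariko's issue by representation.
The 1/4 is divided into 3 equal shares of 1/12 among Takeshi, Kaede, Hana.
Takeshi is living and takes 1/12.
Kaede predeceased; the 1/12 allotted to Kaede's branch passes to Kaede's issue by representation.
The 1/12 is divided into 2 equal shares of 1/24 among Yori, Ryo.
Yori is living and takes 1/24.
Ryo is living and takes 1/24.
Hana is living and takes 1/12.

Daichi 1/4; Hana 1/12; Isamu 1/12; Kenji 1/12; Midori 1/12; Ryo 1/24; Sachiko 1/4; Takeshi 1/12; Yori 1/24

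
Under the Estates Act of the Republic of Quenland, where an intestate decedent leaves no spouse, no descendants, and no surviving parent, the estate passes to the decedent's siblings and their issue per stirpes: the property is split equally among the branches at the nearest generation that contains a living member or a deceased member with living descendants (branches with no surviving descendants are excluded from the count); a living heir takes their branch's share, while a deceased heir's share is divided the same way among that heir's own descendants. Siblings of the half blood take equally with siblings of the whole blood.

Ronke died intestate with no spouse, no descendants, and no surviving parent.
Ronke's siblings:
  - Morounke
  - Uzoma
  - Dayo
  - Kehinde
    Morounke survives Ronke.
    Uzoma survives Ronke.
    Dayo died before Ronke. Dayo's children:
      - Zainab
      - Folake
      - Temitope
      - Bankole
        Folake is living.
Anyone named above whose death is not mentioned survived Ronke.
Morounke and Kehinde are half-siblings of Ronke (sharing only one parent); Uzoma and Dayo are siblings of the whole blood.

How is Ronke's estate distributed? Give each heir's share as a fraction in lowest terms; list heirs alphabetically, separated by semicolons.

Bankole 1/16; Folake 1/16; Kehinde 1/4; Morounke 1/4; Temitope 1/16; Uzoma 1/4; Zainab 1/16

No spouse, descendants, or parent survives, so the estate passes to Ronke's siblings per stirpes.
Half-blood and whole-blood siblings take equally under the stated rule.
The estate is divided into 4 equal shares of 1/4 among Morounke, Uzoma, Dayo, Kehinde.
Morounke is living and takes 1/4.
Uzoma is living and takes 1/4.
Dayo predeceased; the 1/4 allotted to Dayo's branch passes to Dayo's issue by representation.
The 1/4 is divided into 4 equal shares of 1/16 among Zainab, Folake, Temitope, Bankole.
Zainab is living and takes 1/16.
Folake is living and takes 1/16.
Temitope is living and takes 1/16.
Bankole is living and takes 1/16.
Kehinde is living and takes 1/4.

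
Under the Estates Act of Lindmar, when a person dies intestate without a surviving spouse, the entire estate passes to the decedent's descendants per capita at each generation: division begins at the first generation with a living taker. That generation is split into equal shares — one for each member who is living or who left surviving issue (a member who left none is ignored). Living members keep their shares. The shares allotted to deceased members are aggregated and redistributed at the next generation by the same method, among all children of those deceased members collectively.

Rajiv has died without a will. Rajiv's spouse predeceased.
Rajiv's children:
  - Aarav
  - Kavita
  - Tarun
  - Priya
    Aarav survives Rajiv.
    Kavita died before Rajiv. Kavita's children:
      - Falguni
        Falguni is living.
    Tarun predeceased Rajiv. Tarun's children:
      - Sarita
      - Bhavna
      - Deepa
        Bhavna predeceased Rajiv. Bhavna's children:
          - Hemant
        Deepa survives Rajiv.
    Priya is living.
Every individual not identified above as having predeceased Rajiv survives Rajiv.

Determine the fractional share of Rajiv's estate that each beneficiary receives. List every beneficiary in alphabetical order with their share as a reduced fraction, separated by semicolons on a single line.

Aarav 1/4; Deepa 1/8; Falguni 1/8; Hemant 1/8; Priya 1/4; Sarita 1/8

There is no surviving spouse, so the entire estate passes to Rajiv's descendants per capita at each generation.
At generation 1 (Aarav, Kavita, Tarun, Priya) there are 4 shares of (1)/4 = 1/4 each.
Living: Aarav and Priya — each takes 1/4.
Deceased: Kavita and Tarun. Their combined 1/2 is pooled and carried to generation 2.
At generation 2 (Falguni, Sarita, Bhavna, Deepa) there are 4 shares of (1/2)/4 = 1/8 each.
Living: Falguni, Sarita, and Deepa — each takes 1/8.
Deceased: Bhavna. That 1/8 share is carried to generation 3.
At generation 3 (Hemant) there are 1 shares of (1/8)/1 = 1/8 each.
Living: Hemant — each takes 1/8.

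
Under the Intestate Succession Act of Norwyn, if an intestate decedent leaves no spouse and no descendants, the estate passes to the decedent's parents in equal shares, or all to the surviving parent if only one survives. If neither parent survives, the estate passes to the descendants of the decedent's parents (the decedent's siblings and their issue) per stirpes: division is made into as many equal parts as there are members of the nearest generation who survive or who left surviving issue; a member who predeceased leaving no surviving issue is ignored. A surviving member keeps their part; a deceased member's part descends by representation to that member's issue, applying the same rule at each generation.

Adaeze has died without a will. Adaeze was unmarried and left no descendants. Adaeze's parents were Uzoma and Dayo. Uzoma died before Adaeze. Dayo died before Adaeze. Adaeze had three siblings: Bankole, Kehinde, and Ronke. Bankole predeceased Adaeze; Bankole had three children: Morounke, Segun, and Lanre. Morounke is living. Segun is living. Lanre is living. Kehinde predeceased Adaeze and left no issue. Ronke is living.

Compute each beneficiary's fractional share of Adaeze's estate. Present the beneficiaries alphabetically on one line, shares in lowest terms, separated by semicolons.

Neither parent survives and there are no descendants, so the estate passes to Adaeze's siblings and their issue per stirpes.
Kehinde left no surviving issue, so that branch lapses and is disregarded.
The estate is divided into 2 equal shares of 1/2 among Bankole, Ronke.
Bankole predeceased; the 1/2 allotted to Bankole's branch passes to Bankole's issue by representation.
The 1/2 is divided into 3 equal shares of 1/6 among Morounke, Segun, Lanre.
Morounke is living and takes 1/6.
Segun is living and takes 1/6.
Lanre is living and takes 1/6.
Ronke is living and takes 1/2.

Lanre 1/6; Morounke 1/6; Ronke 1/2; Segun 1/6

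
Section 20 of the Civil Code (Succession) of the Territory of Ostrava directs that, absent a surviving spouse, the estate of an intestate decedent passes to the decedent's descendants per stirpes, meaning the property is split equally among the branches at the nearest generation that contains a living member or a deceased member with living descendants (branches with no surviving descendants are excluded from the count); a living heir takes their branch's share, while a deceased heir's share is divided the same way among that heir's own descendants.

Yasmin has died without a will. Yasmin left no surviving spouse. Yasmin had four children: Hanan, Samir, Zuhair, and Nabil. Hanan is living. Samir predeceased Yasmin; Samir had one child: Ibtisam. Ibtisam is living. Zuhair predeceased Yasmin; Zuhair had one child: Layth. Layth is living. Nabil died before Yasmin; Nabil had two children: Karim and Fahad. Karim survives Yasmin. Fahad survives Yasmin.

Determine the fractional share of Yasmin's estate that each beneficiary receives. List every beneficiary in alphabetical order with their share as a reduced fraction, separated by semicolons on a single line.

Fahad 1/8; Hanan 1/4; Ibtisam 1/4; Karim 1/8; Layth 1/4

There is no surviving spouse, so the entire estate passes to Yasmin's descendants per stirpes.
The estate is divided into 4 equal shares of 1/4 among Hanan, Samir, Zuhair, Nabil.
Hanan is living and takes 1/4.
Samir predeceased; the 1/4 allotted to Samir's branch passes to Samir's issue by representation.
Ibtisam is the sole taker at this level and receives the full 1/4.
Zuhair predeceased; the 1/4 allotted to Zuhair's branch passes to Zuhair's issue by representation.
Layth is the sole taker at this level and receives the full 1/4.
Nabil predeceased; the 1/4 allotted to Nabil's branch passes to Nabil's issue by representation.
The 1/4 is divided into 2 equal shares of 1/8 among Karim, Fahad.
Karim is living and takes 1/8.
Fahad is living and takes 1/8.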